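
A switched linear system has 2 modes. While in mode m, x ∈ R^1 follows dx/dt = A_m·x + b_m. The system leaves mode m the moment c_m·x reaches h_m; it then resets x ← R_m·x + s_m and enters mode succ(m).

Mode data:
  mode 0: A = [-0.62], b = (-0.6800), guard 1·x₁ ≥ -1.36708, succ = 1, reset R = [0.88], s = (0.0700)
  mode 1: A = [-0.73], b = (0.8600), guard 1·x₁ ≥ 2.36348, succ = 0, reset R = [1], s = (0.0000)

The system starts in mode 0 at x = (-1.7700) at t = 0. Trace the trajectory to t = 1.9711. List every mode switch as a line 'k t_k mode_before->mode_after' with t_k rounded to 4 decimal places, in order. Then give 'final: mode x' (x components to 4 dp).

Mode 0: guard c·x = -1.3671 hit at Δt = 1.4718 (t = 1.4718), x⁻ = (-1.3671) → reset → x⁺ = (-1.1330), jump to mode 1
Mode 1: flow for 0.4993 to horizon, guard not reached → x = (-0.4271)

1 1.4718 0->1
final: 1 -0.4271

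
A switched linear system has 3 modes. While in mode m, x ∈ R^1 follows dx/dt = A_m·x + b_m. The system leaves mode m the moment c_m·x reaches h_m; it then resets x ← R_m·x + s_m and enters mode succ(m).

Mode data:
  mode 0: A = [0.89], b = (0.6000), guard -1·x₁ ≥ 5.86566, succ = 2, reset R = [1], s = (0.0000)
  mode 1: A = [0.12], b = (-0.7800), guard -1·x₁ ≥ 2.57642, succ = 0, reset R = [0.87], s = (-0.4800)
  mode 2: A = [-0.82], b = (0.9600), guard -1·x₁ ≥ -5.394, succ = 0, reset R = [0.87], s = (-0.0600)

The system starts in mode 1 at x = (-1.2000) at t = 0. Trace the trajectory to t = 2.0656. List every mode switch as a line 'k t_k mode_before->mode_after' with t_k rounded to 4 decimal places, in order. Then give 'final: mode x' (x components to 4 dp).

Mode 1: guard c·x = 2.5764 hit at Δt = 1.3705 (t = 1.3705), x⁻ = (-2.5764) → reset → x⁺ = (-2.7215), jump to mode 0
Mode 0: flow for 0.6951 to horizon, guard not reached → x = (-4.4748)

1 1.3705 1->0
final: 0 -4.4748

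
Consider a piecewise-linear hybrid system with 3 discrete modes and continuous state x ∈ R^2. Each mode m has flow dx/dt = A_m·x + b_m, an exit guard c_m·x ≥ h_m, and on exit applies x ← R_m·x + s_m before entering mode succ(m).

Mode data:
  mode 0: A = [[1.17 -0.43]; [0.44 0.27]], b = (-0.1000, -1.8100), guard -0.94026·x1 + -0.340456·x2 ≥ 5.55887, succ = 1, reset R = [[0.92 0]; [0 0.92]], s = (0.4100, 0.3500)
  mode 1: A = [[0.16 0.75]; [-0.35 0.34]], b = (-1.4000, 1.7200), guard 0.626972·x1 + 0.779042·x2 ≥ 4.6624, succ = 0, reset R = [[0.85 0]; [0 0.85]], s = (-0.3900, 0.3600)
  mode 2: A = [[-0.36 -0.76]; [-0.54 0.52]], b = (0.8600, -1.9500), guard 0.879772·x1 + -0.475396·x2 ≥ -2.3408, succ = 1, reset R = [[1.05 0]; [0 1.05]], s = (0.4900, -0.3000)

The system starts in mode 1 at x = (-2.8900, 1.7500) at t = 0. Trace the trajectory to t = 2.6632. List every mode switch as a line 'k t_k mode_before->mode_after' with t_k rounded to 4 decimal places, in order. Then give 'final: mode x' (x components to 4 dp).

Mode 1: guard c·x = 4.6624 hit at Δt = 1.2854 (t = 1.2854), x⁻ = (-1.1443, 6.9057) → reset → x⁺ = (-1.3627, 6.2299), jump to mode 0
Mode 0: guard c·x = 5.5589 hit at Δt = 0.8609 (t = 2.1463), x⁻ = (-7.5255, 4.4560) → reset → x⁺ = (-6.5135, 4.4495), jump to mode 1
Mode 1: flow for 0.5169 to horizon, guard not reached → x = (-5.4382, 7.4823)

1 1.2854 1->0
2 2.1463 0->1
final: 1 -5.4382 7.4823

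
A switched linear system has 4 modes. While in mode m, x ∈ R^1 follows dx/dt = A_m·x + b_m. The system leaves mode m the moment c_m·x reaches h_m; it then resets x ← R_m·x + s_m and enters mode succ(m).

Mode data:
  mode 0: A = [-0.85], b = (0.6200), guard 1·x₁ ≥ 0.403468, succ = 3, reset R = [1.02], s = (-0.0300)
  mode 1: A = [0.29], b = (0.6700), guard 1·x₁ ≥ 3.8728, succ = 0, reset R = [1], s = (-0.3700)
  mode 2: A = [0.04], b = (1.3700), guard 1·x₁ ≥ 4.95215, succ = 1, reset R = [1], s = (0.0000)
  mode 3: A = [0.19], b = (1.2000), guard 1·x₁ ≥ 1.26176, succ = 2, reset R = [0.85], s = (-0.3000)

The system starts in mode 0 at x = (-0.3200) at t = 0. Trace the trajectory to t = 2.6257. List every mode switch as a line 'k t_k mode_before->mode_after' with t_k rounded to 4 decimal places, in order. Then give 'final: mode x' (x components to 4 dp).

Mode 0: guard c·x = 0.4035 hit at Δt = 1.3756 (t = 1.3756), x⁻ = (0.4035) → reset → x⁺ = (0.3815), jump to mode 3
Mode 3: guard c·x = 1.2618 hit at Δt = 0.6499 (t = 2.0255), x⁻ = (1.2618) → reset → x⁺ = (0.7725), jump to mode 2
Mode 2: flow for 0.6002 to horizon, guard not reached → x = (1.6235)

1 1.3756 0->3
2 2.0255 3->2
final: 2 1.6235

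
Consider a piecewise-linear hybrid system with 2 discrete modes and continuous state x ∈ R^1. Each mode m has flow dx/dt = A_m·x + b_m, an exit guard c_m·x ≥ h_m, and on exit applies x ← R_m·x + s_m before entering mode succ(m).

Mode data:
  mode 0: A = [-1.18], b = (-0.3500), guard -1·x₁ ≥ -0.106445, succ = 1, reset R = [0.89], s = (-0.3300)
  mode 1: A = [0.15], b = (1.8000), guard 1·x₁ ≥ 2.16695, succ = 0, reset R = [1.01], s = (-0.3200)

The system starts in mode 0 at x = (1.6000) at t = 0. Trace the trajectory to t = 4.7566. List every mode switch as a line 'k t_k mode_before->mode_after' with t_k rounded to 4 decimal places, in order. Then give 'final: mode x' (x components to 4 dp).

1 1.3125 0->1
2 2.5512 1->0
3 3.9760 0->1
final: 1 1.2262

Mode 0: guard c·x = -0.1064 hit at Δt = 1.3125 (t = 1.3125), x⁻ = (0.1064) → reset → x⁺ = (-0.2353), jump to mode 1
Mode 1: guard c·x = 2.1669 hit at Δt = 1.2387 (t = 2.5512), x⁻ = (2.1669) → reset → x⁺ = (1.8686), jump to mode 0
Mode 0: guard c·x = -0.1064 hit at Δt = 1.4248 (t = 3.9760), x⁻ = (0.1064) → reset → x⁺ = (-0.2353), jump to mode 1
Mode 1: flow for 0.7806 to horizon, guard not reached → x = (1.2262)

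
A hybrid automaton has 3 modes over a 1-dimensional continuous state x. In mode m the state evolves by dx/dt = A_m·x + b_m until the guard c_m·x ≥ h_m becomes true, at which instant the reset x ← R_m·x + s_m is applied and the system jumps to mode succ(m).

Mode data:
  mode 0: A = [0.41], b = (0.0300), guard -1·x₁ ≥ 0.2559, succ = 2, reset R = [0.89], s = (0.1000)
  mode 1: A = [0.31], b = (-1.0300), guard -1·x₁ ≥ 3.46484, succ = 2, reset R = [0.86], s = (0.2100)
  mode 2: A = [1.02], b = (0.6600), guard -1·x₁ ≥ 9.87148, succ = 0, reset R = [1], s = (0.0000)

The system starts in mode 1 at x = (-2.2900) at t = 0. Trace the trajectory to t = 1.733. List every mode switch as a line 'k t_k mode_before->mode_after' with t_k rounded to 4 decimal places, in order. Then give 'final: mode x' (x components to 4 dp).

Mode 1: guard c·x = 3.4648 hit at Δt = 0.6131 (t = 0.6131), x⁻ = (-3.4648) → reset → x⁺ = (-2.7698), jump to mode 2
Mode 2: flow for 1.1199 to horizon, guard not reached → x = (-7.2995)

1 0.6131 1->2
final: 2 -7.2995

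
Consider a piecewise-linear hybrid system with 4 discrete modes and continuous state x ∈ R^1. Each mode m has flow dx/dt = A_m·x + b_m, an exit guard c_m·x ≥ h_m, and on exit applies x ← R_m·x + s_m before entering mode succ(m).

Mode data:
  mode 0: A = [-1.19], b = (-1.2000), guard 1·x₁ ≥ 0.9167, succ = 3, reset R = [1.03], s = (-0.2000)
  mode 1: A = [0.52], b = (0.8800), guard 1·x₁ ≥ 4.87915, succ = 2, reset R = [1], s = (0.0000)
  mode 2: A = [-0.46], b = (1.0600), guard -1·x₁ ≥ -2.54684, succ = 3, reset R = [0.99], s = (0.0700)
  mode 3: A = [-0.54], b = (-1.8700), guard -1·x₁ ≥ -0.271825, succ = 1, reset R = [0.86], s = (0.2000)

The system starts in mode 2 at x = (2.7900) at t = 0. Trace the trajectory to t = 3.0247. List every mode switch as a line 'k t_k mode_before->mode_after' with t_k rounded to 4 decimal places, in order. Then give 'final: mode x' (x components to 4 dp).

1 1.5098 2->3
2 2.4044 3->1
final: 1 1.2430

Mode 2: guard c·x = -2.5468 hit at Δt = 1.5098 (t = 1.5098), x⁻ = (2.5468) → reset → x⁺ = (2.5914), jump to mode 3
Mode 3: guard c·x = -0.2718 hit at Δt = 0.8946 (t = 2.4044), x⁻ = (0.2718) → reset → x⁺ = (0.4338), jump to mode 1
Mode 1: flow for 0.6203 to horizon, guard not reached → x = (1.2430)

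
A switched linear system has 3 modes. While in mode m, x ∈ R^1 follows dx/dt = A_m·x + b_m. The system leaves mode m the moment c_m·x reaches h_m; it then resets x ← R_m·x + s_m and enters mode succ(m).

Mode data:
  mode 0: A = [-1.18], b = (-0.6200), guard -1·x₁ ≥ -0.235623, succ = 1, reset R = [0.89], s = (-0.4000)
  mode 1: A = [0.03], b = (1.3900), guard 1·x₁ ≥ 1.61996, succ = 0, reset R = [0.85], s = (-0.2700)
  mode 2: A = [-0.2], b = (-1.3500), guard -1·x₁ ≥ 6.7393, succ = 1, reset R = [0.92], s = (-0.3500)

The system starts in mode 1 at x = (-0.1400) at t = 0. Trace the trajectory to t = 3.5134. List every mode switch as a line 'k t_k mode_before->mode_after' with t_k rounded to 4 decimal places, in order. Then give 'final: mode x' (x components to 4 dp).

1 1.2464 1->0
2 1.8931 0->1
3 3.1758 1->0
final: 0 0.5706

Mode 1: guard c·x = 1.6200 hit at Δt = 1.2464 (t = 1.2464), x⁻ = (1.6200) → reset → x⁺ = (1.1070), jump to mode 0
Mode 0: guard c·x = -0.2356 hit at Δt = 0.6467 (t = 1.8931), x⁻ = (0.2356) → reset → x⁺ = (-0.1903), jump to mode 1
Mode 1: guard c·x = 1.6200 hit at Δt = 1.2827 (t = 3.1758), x⁻ = (1.6200) → reset → x⁺ = (1.1070), jump to mode 0
Mode 0: flow for 0.3376 to horizon, guard not reached → x = (0.5706)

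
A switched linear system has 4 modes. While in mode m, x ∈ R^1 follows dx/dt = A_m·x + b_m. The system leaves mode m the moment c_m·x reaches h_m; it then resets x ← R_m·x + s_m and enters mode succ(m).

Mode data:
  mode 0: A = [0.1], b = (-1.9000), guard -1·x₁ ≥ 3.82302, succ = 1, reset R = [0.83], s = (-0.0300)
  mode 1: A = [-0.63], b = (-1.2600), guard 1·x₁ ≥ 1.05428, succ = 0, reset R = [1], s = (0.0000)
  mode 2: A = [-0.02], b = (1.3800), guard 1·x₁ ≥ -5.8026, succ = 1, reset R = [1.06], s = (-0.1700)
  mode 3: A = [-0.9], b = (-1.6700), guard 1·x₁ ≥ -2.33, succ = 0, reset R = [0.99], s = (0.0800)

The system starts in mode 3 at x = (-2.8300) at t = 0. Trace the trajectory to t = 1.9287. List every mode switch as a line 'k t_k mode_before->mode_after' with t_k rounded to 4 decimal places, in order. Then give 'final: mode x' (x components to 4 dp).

1 0.7997 3->0
2 1.5248 0->1
final: 1 -2.9328

Mode 3: guard c·x = -2.3300 hit at Δt = 0.7997 (t = 0.7997), x⁻ = (-2.3300) → reset → x⁺ = (-2.2267), jump to mode 0
Mode 0: guard c·x = 3.8230 hit at Δt = 0.7251 (t = 1.5248), x⁻ = (-3.8230) → reset → x⁺ = (-3.2031), jump to mode 1
Mode 1: flow for 0.4039 to horizon, guard not reached → x = (-2.9328)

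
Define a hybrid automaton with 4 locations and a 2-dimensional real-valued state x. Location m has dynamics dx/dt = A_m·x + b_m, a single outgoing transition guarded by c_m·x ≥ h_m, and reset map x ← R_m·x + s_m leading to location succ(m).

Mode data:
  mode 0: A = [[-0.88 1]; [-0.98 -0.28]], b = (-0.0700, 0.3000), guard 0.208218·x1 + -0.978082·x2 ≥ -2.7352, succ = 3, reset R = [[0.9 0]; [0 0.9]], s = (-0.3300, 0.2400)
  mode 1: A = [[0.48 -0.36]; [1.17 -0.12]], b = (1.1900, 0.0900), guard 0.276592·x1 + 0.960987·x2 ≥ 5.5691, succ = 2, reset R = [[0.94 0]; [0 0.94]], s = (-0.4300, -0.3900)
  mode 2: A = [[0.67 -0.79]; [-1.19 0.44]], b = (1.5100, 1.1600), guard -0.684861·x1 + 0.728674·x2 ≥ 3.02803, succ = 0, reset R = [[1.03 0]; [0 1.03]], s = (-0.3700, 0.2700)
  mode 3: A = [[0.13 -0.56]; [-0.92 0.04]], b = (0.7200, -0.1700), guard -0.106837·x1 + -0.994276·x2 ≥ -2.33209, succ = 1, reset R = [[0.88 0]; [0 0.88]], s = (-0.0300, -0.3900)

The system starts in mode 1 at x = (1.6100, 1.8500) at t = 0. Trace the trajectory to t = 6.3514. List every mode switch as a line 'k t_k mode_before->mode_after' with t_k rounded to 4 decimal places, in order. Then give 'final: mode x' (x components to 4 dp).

Mode 1: guard c·x = 5.5691 hit at Δt = 1.2397 (t = 1.2397), x⁻ = (3.0474, 4.9181) → reset → x⁺ = (2.4346, 4.2330), jump to mode 2
Mode 2: guard c·x = 3.0280 hit at Δt = 1.5807 (t = 2.8204), x⁻ = (1.2912, 5.3691) → reset → x⁺ = (0.9599, 5.8002), jump to mode 0
Mode 0: guard c·x = -2.7352 hit at Δt = 0.7460 (t = 3.5664), x⁻ = (2.9531, 3.4252) → reset → x⁺ = (2.3278, 3.3227), jump to mode 3
Mode 3: guard c·x = -2.3321 hit at Δt = 0.5872 (t = 4.1536), x⁻ = (2.0218, 2.1283) → reset → x⁺ = (1.7492, 1.4829), jump to mode 1
Mode 1: guard c·x = 5.5691 hit at Δt = 1.2001 (t = 5.3537), x⁻ = (3.3841, 4.8212) → reset → x⁺ = (2.7511, 4.1419), jump to mode 2
Mode 2: flow for 0.9977 to horizon, guard not reached → x = (3.0688, 3.6302)

1 1.2397 1->2
2 2.8204 2->0
3 3.5664 0->3
4 4.1536 3->1
5 5.3537 1->2
final: 2 3.0688 3.6302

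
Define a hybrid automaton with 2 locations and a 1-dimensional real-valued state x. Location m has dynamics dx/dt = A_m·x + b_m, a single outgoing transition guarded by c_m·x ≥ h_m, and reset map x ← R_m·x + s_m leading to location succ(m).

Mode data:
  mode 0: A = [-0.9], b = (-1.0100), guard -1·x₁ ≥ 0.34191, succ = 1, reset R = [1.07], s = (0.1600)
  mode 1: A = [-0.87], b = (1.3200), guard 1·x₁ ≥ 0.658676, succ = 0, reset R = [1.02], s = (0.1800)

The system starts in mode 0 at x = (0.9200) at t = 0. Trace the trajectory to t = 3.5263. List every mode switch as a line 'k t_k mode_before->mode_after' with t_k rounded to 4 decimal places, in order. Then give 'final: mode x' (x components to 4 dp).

Mode 0: guard c·x = 0.3419 hit at Δt = 1.0690 (t = 1.0690), x⁻ = (-0.3419) → reset → x⁺ = (-0.2058), jump to mode 1
Mode 1: guard c·x = 0.6587 hit at Δt = 0.8007 (t = 1.8697), x⁻ = (0.6587) → reset → x⁺ = (0.8518), jump to mode 0
Mode 0: guard c·x = 0.3419 hit at Δt = 1.0313 (t = 2.9010), x⁻ = (-0.3419) → reset → x⁺ = (-0.2058), jump to mode 1
Mode 1: flow for 0.6253 to horizon, guard not reached → x = (0.5171)

1 1.0690 0->1
2 1.8697 1->0
3 2.9010 0->1
final: 1 0.5171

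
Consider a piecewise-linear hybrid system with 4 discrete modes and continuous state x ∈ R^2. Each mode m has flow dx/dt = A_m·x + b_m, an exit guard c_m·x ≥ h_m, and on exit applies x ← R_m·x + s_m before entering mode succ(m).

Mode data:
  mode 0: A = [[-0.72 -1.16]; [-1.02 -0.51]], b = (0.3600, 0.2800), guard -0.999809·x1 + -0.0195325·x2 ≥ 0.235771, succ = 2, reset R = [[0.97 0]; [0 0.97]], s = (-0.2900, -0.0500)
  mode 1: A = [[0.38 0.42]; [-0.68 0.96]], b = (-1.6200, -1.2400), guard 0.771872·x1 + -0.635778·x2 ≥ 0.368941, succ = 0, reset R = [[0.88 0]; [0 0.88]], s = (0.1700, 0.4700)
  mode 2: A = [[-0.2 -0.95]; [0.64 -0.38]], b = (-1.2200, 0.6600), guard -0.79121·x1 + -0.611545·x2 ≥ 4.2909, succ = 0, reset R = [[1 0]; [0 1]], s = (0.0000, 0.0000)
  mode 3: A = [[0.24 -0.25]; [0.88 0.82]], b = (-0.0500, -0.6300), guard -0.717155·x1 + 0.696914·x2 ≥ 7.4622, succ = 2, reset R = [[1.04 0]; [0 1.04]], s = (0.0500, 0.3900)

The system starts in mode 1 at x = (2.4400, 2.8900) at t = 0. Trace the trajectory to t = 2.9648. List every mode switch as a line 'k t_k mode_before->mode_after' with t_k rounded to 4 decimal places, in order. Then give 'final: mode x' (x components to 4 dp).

1 0.5348 1->0
2 1.9714 0->2
final: 2 -2.2141 0.4413

Mode 1: guard c·x = 0.3689 hit at Δt = 0.5348 (t = 0.5348), x⁻ = (2.7347, 2.7398) → reset → x⁺ = (2.5765, 2.8810), jump to mode 0
Mode 0: guard c·x = 0.2358 hit at Δt = 1.4366 (t = 1.9714), x⁻ = (-0.2571, 1.0909) → reset → x⁺ = (-0.5394, 1.0081), jump to mode 2
Mode 2: flow for 0.9934 to horizon, guard not reached → x = (-2.2141, 0.4413)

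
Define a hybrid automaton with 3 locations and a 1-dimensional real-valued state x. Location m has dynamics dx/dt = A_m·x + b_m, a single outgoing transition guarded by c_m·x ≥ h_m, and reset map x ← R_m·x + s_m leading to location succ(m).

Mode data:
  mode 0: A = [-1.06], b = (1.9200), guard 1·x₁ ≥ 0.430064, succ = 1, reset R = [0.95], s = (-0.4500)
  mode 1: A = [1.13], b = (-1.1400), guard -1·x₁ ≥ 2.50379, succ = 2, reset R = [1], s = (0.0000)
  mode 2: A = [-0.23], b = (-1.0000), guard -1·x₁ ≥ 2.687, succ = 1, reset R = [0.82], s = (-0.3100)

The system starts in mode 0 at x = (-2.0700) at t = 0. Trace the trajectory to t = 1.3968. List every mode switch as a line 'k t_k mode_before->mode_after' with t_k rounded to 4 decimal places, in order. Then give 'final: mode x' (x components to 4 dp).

Mode 0: guard c·x = 0.4301 hit at Δt = 0.9747 (t = 0.9747), x⁻ = (0.4301) → reset → x⁺ = (-0.0414), jump to mode 1
Mode 1: flow for 0.4221 to horizon, guard not reached → x = (-0.6834)

1 0.9747 0->1
final: 1 -0.6834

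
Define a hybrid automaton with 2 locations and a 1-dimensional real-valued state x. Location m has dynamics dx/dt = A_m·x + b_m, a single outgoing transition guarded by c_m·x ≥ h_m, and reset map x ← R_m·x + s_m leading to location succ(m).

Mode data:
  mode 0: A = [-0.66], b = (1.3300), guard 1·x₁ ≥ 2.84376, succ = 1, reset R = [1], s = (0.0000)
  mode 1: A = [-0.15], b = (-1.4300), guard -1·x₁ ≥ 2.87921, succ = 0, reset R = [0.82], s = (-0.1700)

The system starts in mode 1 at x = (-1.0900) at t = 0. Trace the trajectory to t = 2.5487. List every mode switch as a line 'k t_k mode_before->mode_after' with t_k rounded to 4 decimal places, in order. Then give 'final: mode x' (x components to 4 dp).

1 1.5876 1->0
final: 0 -0.3956

Mode 1: guard c·x = 2.8792 hit at Δt = 1.5876 (t = 1.5876), x⁻ = (-2.8792) → reset → x⁺ = (-2.5310), jump to mode 0
Mode 0: flow for 0.9611 to horizon, guard not reached → x = (-0.3956)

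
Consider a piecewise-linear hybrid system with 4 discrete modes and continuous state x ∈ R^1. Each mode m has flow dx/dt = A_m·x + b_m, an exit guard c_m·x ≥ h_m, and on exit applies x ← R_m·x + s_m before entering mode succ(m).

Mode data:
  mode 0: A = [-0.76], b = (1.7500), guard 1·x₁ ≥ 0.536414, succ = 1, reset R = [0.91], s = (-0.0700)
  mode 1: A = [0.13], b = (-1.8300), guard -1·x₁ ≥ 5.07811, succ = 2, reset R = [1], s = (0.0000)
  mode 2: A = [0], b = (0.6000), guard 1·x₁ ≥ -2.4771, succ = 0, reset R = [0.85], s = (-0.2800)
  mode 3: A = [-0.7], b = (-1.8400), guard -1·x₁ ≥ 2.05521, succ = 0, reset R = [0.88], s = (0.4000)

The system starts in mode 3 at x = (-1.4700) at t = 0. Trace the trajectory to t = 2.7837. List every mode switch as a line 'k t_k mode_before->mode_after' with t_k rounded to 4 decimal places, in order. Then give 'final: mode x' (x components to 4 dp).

1 1.0049 3->0
2 1.9819 0->1
final: 1 -1.0824

Mode 3: guard c·x = 2.0552 hit at Δt = 1.0049 (t = 1.0049), x⁻ = (-2.0552) → reset → x⁺ = (-1.4086), jump to mode 0
Mode 0: guard c·x = 0.5364 hit at Δt = 0.9770 (t = 1.9819), x⁻ = (0.5364) → reset → x⁺ = (0.4181), jump to mode 1
Mode 1: flow for 0.8018 to horizon, guard not reached → x = (-1.0824)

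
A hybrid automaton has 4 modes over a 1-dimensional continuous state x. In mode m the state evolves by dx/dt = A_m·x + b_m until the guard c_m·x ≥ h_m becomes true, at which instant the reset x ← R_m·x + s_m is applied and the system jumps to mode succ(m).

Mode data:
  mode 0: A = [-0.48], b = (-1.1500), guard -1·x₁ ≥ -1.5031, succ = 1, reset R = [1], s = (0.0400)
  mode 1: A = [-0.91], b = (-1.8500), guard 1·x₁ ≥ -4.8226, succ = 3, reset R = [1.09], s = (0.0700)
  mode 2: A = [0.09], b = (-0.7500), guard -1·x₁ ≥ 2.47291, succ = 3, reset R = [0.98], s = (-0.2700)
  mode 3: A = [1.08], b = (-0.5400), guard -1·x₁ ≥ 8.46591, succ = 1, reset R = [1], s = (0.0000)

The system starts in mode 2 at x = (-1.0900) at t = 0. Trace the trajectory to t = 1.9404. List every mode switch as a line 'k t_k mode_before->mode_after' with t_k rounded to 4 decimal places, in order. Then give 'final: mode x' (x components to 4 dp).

Mode 2: guard c·x = 2.4729 hit at Δt = 1.5215 (t = 1.5215), x⁻ = (-2.4729) → reset → x⁺ = (-2.6935), jump to mode 3
Mode 3: flow for 0.4189 to horizon, guard not reached → x = (-4.5204)

1 1.5215 2->3
final: 3 -4.5204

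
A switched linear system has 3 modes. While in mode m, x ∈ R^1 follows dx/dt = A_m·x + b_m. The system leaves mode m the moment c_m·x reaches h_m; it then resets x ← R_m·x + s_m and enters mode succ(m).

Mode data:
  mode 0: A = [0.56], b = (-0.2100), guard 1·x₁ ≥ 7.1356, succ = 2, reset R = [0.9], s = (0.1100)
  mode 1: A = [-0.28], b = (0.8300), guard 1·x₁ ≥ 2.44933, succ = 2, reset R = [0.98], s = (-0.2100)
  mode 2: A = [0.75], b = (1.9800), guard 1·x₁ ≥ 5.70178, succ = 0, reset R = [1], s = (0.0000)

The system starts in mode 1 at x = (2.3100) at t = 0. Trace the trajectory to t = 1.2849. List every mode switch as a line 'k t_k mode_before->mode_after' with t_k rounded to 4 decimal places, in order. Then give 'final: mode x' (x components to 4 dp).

Mode 1: guard c·x = 2.4493 hit at Δt = 0.8552 (t = 0.8552), x⁻ = (2.4493) → reset → x⁺ = (2.1903), jump to mode 2
Mode 2: flow for 0.4297 to horizon, guard not reached → x = (4.0270)

1 0.8552 1->2
final: 2 4.0270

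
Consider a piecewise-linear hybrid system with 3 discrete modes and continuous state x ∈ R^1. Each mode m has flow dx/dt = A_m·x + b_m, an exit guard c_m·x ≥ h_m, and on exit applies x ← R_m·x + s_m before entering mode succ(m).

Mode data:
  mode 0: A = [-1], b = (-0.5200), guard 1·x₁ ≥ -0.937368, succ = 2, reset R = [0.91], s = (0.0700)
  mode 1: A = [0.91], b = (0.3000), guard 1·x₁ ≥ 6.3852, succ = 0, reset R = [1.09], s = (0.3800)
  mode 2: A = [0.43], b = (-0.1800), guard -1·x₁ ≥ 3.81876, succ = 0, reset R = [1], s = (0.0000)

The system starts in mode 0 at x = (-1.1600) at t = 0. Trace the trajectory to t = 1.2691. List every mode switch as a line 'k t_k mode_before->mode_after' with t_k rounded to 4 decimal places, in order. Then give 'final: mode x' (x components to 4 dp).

1 0.4275 0->2
final: 2 -1.3070

Mode 0: guard c·x = -0.9374 hit at Δt = 0.4275 (t = 0.4275), x⁻ = (-0.9374) → reset → x⁺ = (-0.7830), jump to mode 2
Mode 2: flow for 0.8416 to horizon, guard not reached → x = (-1.3070)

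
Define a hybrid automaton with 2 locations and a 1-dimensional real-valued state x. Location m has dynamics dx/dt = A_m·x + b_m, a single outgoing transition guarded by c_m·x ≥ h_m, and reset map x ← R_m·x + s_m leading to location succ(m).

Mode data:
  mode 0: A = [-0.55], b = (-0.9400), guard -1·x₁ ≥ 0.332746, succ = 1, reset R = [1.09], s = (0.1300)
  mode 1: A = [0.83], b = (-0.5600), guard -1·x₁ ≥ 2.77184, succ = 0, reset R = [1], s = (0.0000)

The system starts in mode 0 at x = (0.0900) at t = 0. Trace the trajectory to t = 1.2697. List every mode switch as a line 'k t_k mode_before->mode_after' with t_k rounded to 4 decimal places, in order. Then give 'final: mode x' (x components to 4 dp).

Mode 0: guard c·x = 0.3327 hit at Δt = 0.4870 (t = 0.4870), x⁻ = (-0.3327) → reset → x⁺ = (-0.2327), jump to mode 1
Mode 1: flow for 0.7827 to horizon, guard not reached → x = (-1.0628)

1 0.4870 0->1
final: 1 -1.0628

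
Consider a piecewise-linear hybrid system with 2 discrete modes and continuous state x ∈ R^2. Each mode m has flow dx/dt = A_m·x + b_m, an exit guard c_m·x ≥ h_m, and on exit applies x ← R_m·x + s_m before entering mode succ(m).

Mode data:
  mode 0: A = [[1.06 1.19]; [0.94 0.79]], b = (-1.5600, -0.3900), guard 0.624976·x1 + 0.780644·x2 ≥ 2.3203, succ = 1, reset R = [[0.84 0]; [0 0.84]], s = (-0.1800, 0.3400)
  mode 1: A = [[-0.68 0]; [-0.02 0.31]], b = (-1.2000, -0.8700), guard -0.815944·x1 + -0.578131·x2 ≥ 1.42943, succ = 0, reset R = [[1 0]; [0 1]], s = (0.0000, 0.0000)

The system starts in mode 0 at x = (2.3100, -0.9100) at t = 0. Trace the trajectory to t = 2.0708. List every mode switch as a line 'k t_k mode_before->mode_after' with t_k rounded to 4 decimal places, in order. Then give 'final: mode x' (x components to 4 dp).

1 0.8980 0->1
final: 1 0.0642 -0.0320

Mode 0: guard c·x = 2.3203 hit at Δt = 0.8980 (t = 0.8980), x⁻ = (2.9471, 0.6129) → reset → x⁺ = (2.2956, 0.8548), jump to mode 1
Mode 1: flow for 1.1728 to horizon, guard not reached → x = (0.0642, -0.0320)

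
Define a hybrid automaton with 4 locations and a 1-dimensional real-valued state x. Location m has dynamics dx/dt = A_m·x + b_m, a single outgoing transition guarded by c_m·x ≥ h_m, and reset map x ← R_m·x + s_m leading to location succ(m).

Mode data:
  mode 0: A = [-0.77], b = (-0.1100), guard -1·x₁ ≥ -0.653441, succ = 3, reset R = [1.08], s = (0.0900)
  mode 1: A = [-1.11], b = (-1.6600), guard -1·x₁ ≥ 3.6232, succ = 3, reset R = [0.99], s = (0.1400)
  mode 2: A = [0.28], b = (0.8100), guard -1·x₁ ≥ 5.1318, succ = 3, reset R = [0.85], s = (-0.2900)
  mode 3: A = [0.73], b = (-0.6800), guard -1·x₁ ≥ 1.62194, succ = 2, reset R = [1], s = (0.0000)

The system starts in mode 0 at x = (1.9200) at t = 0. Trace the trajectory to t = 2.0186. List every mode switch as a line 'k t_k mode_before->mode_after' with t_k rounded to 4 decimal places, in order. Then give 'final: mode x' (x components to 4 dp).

Mode 0: guard c·x = -0.6534 hit at Δt = 1.2362 (t = 1.2362), x⁻ = (0.6534) → reset → x⁺ = (0.7957), jump to mode 3
Mode 3: flow for 0.7824 to horizon, guard not reached → x = (0.6911)

1 1.2362 0->3
final: 3 0.6911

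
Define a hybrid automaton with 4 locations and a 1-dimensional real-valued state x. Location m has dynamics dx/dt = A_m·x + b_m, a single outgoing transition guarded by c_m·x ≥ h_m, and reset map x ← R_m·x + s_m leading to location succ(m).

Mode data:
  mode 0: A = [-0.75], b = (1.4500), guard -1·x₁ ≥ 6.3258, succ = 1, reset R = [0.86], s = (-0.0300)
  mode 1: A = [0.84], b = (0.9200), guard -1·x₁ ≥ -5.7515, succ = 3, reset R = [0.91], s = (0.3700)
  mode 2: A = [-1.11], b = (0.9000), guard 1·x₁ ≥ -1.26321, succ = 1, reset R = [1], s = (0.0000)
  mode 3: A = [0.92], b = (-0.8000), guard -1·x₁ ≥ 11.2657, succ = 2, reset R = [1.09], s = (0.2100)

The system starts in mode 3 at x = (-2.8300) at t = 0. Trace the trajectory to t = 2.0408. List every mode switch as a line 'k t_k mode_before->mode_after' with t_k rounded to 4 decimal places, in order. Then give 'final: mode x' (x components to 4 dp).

1 1.2912 3->2
final: 2 -4.7941

Mode 3: guard c·x = 11.2657 hit at Δt = 1.2912 (t = 1.2912), x⁻ = (-11.2657) → reset → x⁺ = (-12.0696), jump to mode 2
Mode 2: flow for 0.7496 to horizon, guard not reached → x = (-4.7941)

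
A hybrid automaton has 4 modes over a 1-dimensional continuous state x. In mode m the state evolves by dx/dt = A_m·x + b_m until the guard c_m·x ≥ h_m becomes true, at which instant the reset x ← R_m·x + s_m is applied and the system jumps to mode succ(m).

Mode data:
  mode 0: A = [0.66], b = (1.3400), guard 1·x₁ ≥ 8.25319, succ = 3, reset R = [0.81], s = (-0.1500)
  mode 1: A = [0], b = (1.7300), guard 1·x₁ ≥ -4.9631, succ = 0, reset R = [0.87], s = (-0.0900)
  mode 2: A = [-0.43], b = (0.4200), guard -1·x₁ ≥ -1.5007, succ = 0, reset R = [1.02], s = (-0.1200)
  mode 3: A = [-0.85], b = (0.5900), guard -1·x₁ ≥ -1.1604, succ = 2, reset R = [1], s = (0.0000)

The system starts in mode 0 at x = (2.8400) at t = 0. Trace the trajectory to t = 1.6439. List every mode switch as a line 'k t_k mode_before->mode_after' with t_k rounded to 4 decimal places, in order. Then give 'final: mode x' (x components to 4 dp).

1 1.1324 0->3
final: 3 4.4756

Mode 0: guard c·x = 8.2532 hit at Δt = 1.1324 (t = 1.1324), x⁻ = (8.2532) → reset → x⁺ = (6.5351), jump to mode 3
Mode 3: flow for 0.5115 to horizon, guard not reached → x = (4.4756)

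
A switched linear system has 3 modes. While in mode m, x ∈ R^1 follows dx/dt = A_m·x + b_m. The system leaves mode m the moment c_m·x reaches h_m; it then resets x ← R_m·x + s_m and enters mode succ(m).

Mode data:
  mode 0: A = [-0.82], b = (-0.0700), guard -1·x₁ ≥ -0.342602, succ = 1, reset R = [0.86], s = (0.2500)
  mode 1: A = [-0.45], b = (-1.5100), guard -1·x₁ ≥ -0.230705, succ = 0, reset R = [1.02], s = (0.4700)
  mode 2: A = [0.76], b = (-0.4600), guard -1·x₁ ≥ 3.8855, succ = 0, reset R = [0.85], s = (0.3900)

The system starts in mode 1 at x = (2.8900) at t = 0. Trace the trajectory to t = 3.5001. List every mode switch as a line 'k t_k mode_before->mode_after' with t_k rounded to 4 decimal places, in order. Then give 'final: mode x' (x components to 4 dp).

Mode 1: guard c·x = -0.2307 hit at Δt = 1.2328 (t = 1.2328), x⁻ = (0.2307) → reset → x⁺ = (0.7053), jump to mode 0
Mode 0: guard c·x = -0.3426 hit at Δt = 0.7486 (t = 1.9814), x⁻ = (0.3426) → reset → x⁺ = (0.5446), jump to mode 1
Mode 1: guard c·x = -0.2307 hit at Δt = 0.1865 (t = 2.1679), x⁻ = (0.2307) → reset → x⁺ = (0.7053), jump to mode 0
Mode 0: guard c·x = -0.3426 hit at Δt = 0.7486 (t = 2.9165), x⁻ = (0.3426) → reset → x⁺ = (0.5446), jump to mode 1
Mode 1: guard c·x = -0.2307 hit at Δt = 0.1865 (t = 3.1030), x⁻ = (0.2307) → reset → x⁺ = (0.7053), jump to mode 0
Mode 0: flow for 0.3971 to horizon, guard not reached → x = (0.4856)

1 1.2328 1->0
2 1.9814 0->1
3 2.1679 1->0
4 2.9165 0->1
5 3.1030 1->0
final: 0 0.4856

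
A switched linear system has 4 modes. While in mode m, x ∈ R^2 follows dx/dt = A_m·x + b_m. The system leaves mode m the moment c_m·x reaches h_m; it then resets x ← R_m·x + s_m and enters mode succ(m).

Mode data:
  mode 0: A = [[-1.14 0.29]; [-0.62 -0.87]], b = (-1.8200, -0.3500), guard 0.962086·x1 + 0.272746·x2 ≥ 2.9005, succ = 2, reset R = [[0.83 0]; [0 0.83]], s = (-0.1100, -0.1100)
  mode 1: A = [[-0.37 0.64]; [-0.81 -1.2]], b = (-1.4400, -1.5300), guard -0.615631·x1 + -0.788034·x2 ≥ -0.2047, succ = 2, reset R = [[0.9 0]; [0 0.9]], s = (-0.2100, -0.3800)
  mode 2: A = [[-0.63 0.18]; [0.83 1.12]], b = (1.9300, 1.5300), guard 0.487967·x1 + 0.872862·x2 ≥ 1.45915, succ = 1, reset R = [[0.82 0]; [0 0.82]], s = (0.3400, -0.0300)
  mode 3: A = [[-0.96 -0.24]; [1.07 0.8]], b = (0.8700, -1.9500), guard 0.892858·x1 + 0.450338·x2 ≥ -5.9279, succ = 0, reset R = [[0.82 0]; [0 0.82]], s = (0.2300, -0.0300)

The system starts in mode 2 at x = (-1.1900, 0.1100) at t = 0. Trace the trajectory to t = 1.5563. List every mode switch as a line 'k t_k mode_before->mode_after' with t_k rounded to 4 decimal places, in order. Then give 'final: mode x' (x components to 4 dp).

1 0.6969 2->1
2 1.0972 1->2
final: 2 0.7371 0.6328

Mode 2: guard c·x = 1.4591 hit at Δt = 0.6969 (t = 0.6969), x⁻ = (0.3894, 1.4540) → reset → x⁺ = (0.6593, 1.1623), jump to mode 1
Mode 1: guard c·x = -0.2047 hit at Δt = 0.4003 (t = 1.0972), x⁻ = (0.1702, 0.1268) → reset → x⁺ = (-0.0568, -0.2659), jump to mode 2
Mode 2: flow for 0.4591 to horizon, guard not reached → x = (0.7371, 0.6328)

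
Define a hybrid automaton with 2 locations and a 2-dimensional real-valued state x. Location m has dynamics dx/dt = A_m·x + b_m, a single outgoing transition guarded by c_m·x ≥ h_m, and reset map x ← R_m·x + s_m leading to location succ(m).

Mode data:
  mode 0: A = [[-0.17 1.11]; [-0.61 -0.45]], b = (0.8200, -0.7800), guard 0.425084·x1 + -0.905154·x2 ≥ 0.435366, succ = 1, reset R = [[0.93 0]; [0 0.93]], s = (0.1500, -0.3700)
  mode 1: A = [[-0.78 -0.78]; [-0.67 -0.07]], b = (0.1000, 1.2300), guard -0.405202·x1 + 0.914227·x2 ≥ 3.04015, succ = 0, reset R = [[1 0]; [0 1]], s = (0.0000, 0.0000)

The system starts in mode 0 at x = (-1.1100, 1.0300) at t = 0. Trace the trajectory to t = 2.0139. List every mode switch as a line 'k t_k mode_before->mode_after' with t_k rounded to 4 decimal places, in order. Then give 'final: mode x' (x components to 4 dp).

Mode 0: guard c·x = 0.4354 hit at Δt = 1.2772 (t = 1.2772), x⁻ = (0.6228, -0.1885) → reset → x⁺ = (0.7292, -0.5453), jump to mode 1
Mode 1: flow for 0.7367 to horizon, guard not reached → x = (0.5656, 0.0444)

1 1.2772 0->1
final: 1 0.5656 0.0444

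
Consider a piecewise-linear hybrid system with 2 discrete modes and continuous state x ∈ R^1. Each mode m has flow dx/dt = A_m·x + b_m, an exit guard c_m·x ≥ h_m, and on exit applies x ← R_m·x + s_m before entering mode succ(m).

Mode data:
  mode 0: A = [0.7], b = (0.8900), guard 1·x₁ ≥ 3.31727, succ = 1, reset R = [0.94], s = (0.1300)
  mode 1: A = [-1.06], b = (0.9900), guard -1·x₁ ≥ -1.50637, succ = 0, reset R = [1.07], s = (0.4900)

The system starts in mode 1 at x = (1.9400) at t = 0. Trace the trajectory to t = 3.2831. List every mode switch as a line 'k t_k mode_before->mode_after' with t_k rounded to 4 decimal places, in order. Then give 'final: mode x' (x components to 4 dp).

Mode 1: guard c·x = -1.5064 hit at Δt = 0.5320 (t = 0.5320), x⁻ = (1.5064) → reset → x⁺ = (2.1018), jump to mode 0
Mode 0: guard c·x = 3.3173 hit at Δt = 0.4396 (t = 0.9716), x⁻ = (3.3173) → reset → x⁺ = (3.2482), jump to mode 1
Mode 1: guard c·x = -1.5064 hit at Δt = 1.3179 (t = 2.2895), x⁻ = (1.5064) → reset → x⁺ = (2.1018), jump to mode 0
Mode 0: guard c·x = 3.3173 hit at Δt = 0.4396 (t = 2.7291), x⁻ = (3.3173) → reset → x⁺ = (3.2482), jump to mode 1
Mode 1: flow for 0.5540 to horizon, guard not reached → x = (2.2204)

1 0.5320 1->0
2 0.9716 0->1
3 2.2895 1->0
4 2.7291 0->1
final: 1 2.2204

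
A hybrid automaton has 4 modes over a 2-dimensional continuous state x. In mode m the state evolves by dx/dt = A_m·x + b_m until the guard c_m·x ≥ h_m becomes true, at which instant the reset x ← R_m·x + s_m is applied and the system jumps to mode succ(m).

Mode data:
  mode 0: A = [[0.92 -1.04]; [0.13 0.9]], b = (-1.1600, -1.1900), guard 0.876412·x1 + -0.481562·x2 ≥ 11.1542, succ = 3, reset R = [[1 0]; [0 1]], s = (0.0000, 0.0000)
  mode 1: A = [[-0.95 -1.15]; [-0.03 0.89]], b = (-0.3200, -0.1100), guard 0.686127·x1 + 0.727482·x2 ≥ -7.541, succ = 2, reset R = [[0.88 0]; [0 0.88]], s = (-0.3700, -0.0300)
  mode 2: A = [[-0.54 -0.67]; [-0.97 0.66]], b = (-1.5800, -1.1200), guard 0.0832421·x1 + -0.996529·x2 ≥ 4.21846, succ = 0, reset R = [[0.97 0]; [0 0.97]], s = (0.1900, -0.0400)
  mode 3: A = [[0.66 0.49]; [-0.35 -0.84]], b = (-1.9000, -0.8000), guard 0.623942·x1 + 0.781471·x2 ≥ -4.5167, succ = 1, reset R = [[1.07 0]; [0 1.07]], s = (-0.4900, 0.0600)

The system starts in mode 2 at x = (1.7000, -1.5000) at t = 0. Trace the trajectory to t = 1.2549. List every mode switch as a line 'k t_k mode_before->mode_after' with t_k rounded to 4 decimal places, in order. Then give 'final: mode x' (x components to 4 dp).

Mode 2: guard c·x = 4.2185 hit at Δt = 0.6048 (t = 0.6048), x⁻ = (1.3821, -4.1177) → reset → x⁺ = (1.5306, -4.0342), jump to mode 0
Mode 0: flow for 0.6501 to horizon, guard not reached → x = (6.9550, -7.8910)

1 0.6048 2->0
final: 0 6.9550 -7.8910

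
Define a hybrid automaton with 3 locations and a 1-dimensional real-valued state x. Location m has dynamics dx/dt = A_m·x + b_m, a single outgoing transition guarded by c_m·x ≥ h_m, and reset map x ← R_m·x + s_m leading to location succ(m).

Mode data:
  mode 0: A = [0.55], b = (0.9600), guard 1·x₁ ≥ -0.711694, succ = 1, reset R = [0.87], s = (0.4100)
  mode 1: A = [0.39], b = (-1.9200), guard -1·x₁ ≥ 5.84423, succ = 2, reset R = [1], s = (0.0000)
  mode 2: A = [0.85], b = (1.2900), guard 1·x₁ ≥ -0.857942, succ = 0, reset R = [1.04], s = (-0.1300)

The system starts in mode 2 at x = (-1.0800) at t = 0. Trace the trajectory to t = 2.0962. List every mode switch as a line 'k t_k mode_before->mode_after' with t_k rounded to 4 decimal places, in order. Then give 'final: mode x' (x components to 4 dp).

1 0.4828 2->0
2 1.1324 0->1
final: 1 -2.5509

Mode 2: guard c·x = -0.8579 hit at Δt = 0.4828 (t = 0.4828), x⁻ = (-0.8579) → reset → x⁺ = (-1.0223), jump to mode 0
Mode 0: guard c·x = -0.7117 hit at Δt = 0.6496 (t = 1.1324), x⁻ = (-0.7117) → reset → x⁺ = (-0.2092), jump to mode 1
Mode 1: flow for 0.9638 to horizon, guard not reached → x = (-2.5509)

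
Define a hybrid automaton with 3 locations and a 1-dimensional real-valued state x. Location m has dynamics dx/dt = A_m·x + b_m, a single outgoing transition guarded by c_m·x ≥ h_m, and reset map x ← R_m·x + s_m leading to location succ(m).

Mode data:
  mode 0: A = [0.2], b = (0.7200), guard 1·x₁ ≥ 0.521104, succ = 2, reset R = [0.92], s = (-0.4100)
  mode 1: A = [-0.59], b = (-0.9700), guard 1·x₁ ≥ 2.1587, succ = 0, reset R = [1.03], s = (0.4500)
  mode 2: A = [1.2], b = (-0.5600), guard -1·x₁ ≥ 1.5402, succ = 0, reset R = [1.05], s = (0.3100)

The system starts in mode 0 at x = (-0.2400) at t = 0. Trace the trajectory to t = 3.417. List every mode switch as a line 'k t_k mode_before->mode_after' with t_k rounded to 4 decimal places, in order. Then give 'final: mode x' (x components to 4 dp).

Mode 0: guard c·x = 0.5211 hit at Δt = 1.0209 (t = 1.0209), x⁻ = (0.5211) → reset → x⁺ = (0.0694), jump to mode 2
Mode 2: guard c·x = 1.5402 hit at Δt = 1.3498 (t = 2.3707), x⁻ = (-1.5402) → reset → x⁺ = (-1.3072), jump to mode 0
Mode 0: flow for 1.0463 to horizon, guard not reached → x = (-0.7735)

1 1.0209 0->2
2 2.3707 2->0
final: 0 -0.7735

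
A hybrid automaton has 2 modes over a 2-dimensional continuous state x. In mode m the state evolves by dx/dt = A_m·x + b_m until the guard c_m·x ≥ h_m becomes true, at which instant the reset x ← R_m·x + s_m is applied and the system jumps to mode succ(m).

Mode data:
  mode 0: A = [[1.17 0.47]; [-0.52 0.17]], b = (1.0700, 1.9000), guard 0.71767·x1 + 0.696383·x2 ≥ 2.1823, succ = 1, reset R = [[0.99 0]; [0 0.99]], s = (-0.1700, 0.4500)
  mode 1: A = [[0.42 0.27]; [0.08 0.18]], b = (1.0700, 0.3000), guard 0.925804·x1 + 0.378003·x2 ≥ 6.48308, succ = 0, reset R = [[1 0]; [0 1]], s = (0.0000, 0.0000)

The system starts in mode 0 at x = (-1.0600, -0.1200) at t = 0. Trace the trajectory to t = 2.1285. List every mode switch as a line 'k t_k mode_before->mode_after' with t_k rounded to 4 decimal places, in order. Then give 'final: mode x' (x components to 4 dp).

1 1.2683 0->1
final: 1 1.9457 4.5138

Mode 0: guard c·x = 2.1823 hit at Δt = 1.2683 (t = 1.2683), x⁻ = (-0.0255, 3.1601) → reset → x⁺ = (-0.1953, 3.5785), jump to mode 1
Mode 1: flow for 0.8602 to horizon, guard not reached → x = (1.9457, 4.5138)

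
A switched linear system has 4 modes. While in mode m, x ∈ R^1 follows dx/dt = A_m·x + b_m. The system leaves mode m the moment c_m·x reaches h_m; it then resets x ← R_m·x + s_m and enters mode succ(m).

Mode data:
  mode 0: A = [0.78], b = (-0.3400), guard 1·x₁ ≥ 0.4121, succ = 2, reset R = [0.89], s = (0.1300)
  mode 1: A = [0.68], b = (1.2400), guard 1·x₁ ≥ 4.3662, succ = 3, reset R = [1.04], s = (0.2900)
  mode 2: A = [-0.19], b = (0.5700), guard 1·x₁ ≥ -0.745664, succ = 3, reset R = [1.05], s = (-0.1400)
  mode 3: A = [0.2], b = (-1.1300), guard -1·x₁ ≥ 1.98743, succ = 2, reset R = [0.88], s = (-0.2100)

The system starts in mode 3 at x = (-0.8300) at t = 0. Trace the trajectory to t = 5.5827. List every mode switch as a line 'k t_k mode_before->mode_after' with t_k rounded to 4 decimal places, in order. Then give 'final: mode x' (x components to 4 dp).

1 0.8217 3->2
2 2.2985 2->3
3 3.0490 3->2
4 4.5258 2->3
5 5.2763 3->2
final: 2 -1.6785

Mode 3: guard c·x = 1.9874 hit at Δt = 0.8217 (t = 0.8217), x⁻ = (-1.9874) → reset → x⁺ = (-1.9589), jump to mode 2
Mode 2: guard c·x = -0.7457 hit at Δt = 1.4768 (t = 2.2985), x⁻ = (-0.7457) → reset → x⁺ = (-0.9229), jump to mode 3
Mode 3: guard c·x = 1.9874 hit at Δt = 0.7505 (t = 3.0490), x⁻ = (-1.9874) → reset → x⁺ = (-1.9589), jump to mode 2
Mode 2: guard c·x = -0.7457 hit at Δt = 1.4768 (t = 4.5258), x⁻ = (-0.7457) → reset → x⁺ = (-0.9229), jump to mode 3
Mode 3: guard c·x = 1.9874 hit at Δt = 0.7505 (t = 5.2763), x⁻ = (-1.9874) → reset → x⁺ = (-1.9589), jump to mode 2
Mode 2: flow for 0.3064 to horizon, guard not reached → x = (-1.6785)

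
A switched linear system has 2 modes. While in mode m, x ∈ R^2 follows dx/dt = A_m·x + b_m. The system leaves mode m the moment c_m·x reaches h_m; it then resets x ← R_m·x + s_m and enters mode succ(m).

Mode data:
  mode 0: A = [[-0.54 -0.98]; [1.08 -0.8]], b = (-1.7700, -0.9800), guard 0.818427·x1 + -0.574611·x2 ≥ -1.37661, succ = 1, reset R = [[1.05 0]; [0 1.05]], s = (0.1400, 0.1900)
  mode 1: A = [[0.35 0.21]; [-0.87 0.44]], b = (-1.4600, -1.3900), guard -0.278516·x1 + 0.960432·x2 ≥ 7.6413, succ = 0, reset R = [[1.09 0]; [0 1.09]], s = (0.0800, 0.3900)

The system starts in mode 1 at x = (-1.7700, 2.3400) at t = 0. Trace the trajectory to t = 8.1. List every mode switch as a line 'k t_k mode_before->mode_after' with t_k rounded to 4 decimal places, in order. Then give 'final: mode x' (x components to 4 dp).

Mode 1: guard c·x = 7.6413 hit at Δt = 1.4687 (t = 1.4687), x⁻ = (-4.2067, 6.7362) → reset → x⁺ = (-4.5053, 7.7325), jump to mode 0
Mode 0: guard c·x = -1.3766 hit at Δt = 1.4404 (t = 2.9091), x⁻ = (-4.0799, -3.4153) → reset → x⁺ = (-4.1439, -3.3961), jump to mode 1
Mode 1: guard c·x = 7.6413 hit at Δt = 1.6605 (t = 4.5696), x⁻ = (-11.1954, 4.7096) → reset → x⁺ = (-12.1229, 5.5234), jump to mode 0
Mode 0: guard c·x = -1.3766 hit at Δt = 1.1550 (t = 5.7246), x⁻ = (-5.9611, -6.0948) → reset → x⁺ = (-6.1192, -6.2095), jump to mode 1
Mode 1: guard c·x = 7.6413 hit at Δt = 1.5429 (t = 7.2675), x⁻ = (-14.8796, 3.6412) → reset → x⁺ = (-16.1388, 4.3589), jump to mode 0
Mode 0: flow for 0.8325 to horizon, guard not reached → x = (-9.6335, -6.9033)

1 1.4687 1->0
2 2.9091 0->1
3 4.5696 1->0
4 5.7246 0->1
5 7.2675 1->0
final: 0 -9.6335 -6.9033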